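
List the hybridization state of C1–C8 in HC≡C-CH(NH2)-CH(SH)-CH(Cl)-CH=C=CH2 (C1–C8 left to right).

C1 has 2 σ bonds, plus two π bonds: steric number 2 → sp.
C2 — 2 σ bonds, plus two π bonds. Steric number 2, so sp.
C3 has 4 σ bonds: steric number 4 → sp3.
C4: 4 σ bonds — 4 electron domains, sp3.
C5: 4 σ bonds — 4 electron domains, sp3.
C6 carries 3 σ bonds, plus one π bond, giving a steric number of 3, so it is sp2.
C7: 2 σ bonds, plus two π bonds; 2 regions of electron density → sp.
C8 — 3 σ bonds, plus one π bond. Steric number 3, so sp2.

C1 sp, C2 sp, C3 sp3, C4 sp3, C5 sp3, C6 sp2, C7 sp, C8 sp2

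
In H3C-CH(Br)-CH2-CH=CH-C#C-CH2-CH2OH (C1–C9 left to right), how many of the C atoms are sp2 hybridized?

2

C1: sp3
C2: sp3
C3: sp3
C4: sp2 ✓
C5: sp2 ✓
C6: sp
C7: sp
C8: sp3
C9: sp3
C4, C5 → 2 sp2 carbons.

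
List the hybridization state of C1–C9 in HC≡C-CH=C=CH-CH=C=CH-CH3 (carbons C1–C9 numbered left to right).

C1 carries 2 σ bonds, plus two π bonds, giving a steric number of 2, so it is sp.
C2: 2 σ bonds, plus two π bonds; 2 regions of electron density → sp.
C3 is sp2: 3 σ bonds, plus one π bond, 3 electron-density regions.
C4 has 2 σ bonds, plus two π bonds: steric number 2 → sp.
C5 has 3 σ bonds, plus one π bond: steric number 3 → sp2.
C6: 3 σ bonds, plus one π bond — 3 electron domains, sp2.
C7 — 2 σ bonds, plus two π bonds. Steric number 2, so sp.
C8 carries 3 σ bonds, plus one π bond, giving a steric number of 3, so it is sp2.
C9 — 4 σ bonds. Steric number 4, so sp3.

C1 sp, C2 sp, C3 sp2, C4 sp, C5 sp2, C6 sp2, C7 sp, C8 sp2, C9 sp3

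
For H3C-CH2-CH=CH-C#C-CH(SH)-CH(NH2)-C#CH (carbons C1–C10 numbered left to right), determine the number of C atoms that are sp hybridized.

4

C1: sp3
C2: sp3
C3: sp2
C4: sp2
C5: sp ✓
C6: sp ✓
C7: sp3
C8: sp3
C9: sp ✓
C10: sp ✓
C5, C6, C9, C10 → 4 sp carbons.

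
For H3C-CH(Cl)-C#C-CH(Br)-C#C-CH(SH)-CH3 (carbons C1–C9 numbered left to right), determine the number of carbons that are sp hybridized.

C1: sp3
C2: sp3
C3: sp ✓
C4: sp ✓
C5: sp3
C6: sp ✓
C7: sp ✓
C8: sp3
C9: sp3
C3, C4, C6, C7 → 4 sp carbons.

4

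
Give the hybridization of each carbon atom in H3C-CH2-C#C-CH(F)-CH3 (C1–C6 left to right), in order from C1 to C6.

C1 is sp3: 4 σ bonds, 4 electron-density regions.
C2 has 4 σ bonds: steric number 4 → sp3.
C3 — 2 σ bonds, plus two π bonds. Steric number 2, so sp.
C4: 2 σ bonds, plus two π bonds; 2 regions of electron density → sp.
C5 carries 4 σ bonds, giving a steric number of 4, so it is sp3.
C6 is sp3: 4 σ bonds, 4 electron-density regions.

C1 sp3, C2 sp3, C3 sp, C4 sp, C5 sp3, C6 sp3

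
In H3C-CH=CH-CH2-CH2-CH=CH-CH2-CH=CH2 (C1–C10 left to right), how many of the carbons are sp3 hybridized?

C1: sp3 ✓
C2: sp2
C3: sp2
C4: sp3 ✓
C5: sp3 ✓
C6: sp2
C7: sp2
C8: sp3 ✓
C9: sp2
C10: sp2
C1, C4, C5, C8 → 4 sp3 carbons.

4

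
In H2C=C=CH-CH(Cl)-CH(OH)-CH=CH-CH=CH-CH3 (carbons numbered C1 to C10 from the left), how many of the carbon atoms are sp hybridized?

1

C1: sp2
C2: sp ✓
C3: sp2
C4: sp3
C5: sp3
C6: sp2
C7: sp2
C8: sp2
C9: sp2
C10: sp3
C2 → 1 sp carbon.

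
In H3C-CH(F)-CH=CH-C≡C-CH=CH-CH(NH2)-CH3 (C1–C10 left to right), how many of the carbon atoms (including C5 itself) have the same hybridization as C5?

C5 is sp (two π bonds).
C1: sp3
C2: sp3
C3: sp2
C4: sp2
C5: sp ✓
C6: sp ✓
C7: sp2
C8: sp2
C9: sp3
C10: sp3
2 carbons are sp.

2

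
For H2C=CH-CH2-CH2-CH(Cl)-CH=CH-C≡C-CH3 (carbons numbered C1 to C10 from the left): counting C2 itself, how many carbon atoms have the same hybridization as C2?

4

C2 is sp2 (one π bond).
C1: sp2 ✓
C2: sp2 ✓
C3: sp3
C4: sp3
C5: sp3
C6: sp2 ✓
C7: sp2 ✓
C8: sp
C9: sp
C10: sp3
4 carbons are sp2.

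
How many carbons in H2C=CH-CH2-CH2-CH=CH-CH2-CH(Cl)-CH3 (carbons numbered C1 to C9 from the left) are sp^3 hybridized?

C1: sp2
C2: sp2
C3: sp3 ✓
C4: sp3 ✓
C5: sp2
C6: sp2
C7: sp3 ✓
C8: sp3 ✓
C9: sp3 ✓
C3, C4, C7, C8, C9 → 5 sp3 carbons.

5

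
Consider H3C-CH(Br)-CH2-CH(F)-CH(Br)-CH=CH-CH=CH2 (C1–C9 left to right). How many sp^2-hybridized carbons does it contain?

4

C1: sp3
C2: sp3
C3: sp3
C4: sp3
C5: sp3
C6: sp2 ✓
C7: sp2 ✓
C8: sp2 ✓
C9: sp2 ✓
C6, C7, C8, C9 → 4 sp2 carbons.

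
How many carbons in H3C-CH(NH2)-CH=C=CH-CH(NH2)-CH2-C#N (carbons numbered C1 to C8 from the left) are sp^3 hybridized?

C1: sp3 ✓
C2: sp3 ✓
C3: sp2
C4: sp
C5: sp2
C6: sp3 ✓
C7: sp3 ✓
C8: sp
C1, C2, C6, C7 → 4 sp3 carbons.

4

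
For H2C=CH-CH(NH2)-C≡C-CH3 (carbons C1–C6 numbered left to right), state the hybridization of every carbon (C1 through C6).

C1 sp2, C2 sp2, C3 sp3, C4 sp, C5 sp, C6 sp3

C1 is sp2: 3 σ bonds, plus one π bond, 3 electron-density regions.
C2 (3 σ bonds, plus one π bond) has steric number 3: sp2.
C3: 4 σ bonds; 4 regions of electron density → sp3.
C4 — 2 σ bonds, plus two π bonds. Steric number 2, so sp.
C5 has 2 σ bonds, plus two π bonds: steric number 2 → sp.
C6 has 4 σ bonds: steric number 4 → sp3.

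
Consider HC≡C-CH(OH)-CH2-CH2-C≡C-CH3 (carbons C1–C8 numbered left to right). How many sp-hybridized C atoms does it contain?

4

C1: sp ✓
C2: sp ✓
C3: sp3
C4: sp3
C5: sp3
C6: sp ✓
C7: sp ✓
C8: sp3
C1, C2, C6, C7 → 4 sp carbons.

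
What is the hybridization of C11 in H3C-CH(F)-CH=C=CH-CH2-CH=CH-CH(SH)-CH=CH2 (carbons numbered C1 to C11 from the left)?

sp²

C11 carries 3 σ bonds, plus one π bond, giving a steric number of 3, so it is sp2.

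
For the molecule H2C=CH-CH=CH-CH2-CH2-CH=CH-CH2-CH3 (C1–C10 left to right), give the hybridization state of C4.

C4 is sp2: 3 σ bonds, plus one π bond, 3 electron-density regions.

sp2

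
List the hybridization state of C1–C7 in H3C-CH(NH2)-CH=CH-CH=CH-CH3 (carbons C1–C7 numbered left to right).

C1 sp3, C2 sp3, C3 sp2, C4 sp2, C5 sp2, C6 sp2, C7 sp3

C1 is sp3: 4 σ bonds, 4 electron-density regions.
C2 is sp3: 4 σ bonds, 4 electron-density regions.
C3 — 3 σ bonds, plus one π bond. Steric number 3, so sp2.
C4 is sp2: 3 σ bonds, plus one π bond, 3 electron-density regions.
C5 carries 3 σ bonds, plus one π bond, giving a steric number of 3, so it is sp2.
C6 carries 3 σ bonds, plus one π bond, giving a steric number of 3, so it is sp2.
C7 — 4 σ bonds. Steric number 4, so sp3.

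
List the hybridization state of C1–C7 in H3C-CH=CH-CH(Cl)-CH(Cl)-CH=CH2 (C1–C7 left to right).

C1 has 4 σ bonds: steric number 4 → sp3.
C2: 3 σ bonds, plus one π bond — 3 electron domains, sp2.
C3 is sp2: 3 σ bonds, plus one π bond, 3 electron-density regions.
C4 carries 4 σ bonds, giving a steric number of 4, so it is sp3.
C5 has 4 σ bonds: steric number 4 → sp3.
C6: 3 σ bonds, plus one π bond; 3 regions of electron density → sp2.
C7: 3 σ bonds, plus one π bond — 3 electron domains, sp2.

C1 sp3, C2 sp2, C3 sp2, C4 sp3, C5 sp3, C6 sp2, C7 sp2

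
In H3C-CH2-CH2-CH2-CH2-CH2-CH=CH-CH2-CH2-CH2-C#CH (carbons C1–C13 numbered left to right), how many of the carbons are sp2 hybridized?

2

C1: sp3
C2: sp3
C3: sp3
C4: sp3
C5: sp3
C6: sp3
C7: sp2 ✓
C8: sp2 ✓
C9: sp3
C10: sp3
C11: sp3
C12: sp
C13: sp
C7, C8 → 2 sp2 carbons.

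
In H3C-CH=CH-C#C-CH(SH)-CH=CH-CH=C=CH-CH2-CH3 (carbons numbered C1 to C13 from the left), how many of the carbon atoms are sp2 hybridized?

6

C1: sp3
C2: sp2 ✓
C3: sp2 ✓
C4: sp
C5: sp
C6: sp3
C7: sp2 ✓
C8: sp2 ✓
C9: sp2 ✓
C10: sp
C11: sp2 ✓
C12: sp3
C13: sp3
C2, C3, C7, C8, C9, C11 → 6 sp2 carbons.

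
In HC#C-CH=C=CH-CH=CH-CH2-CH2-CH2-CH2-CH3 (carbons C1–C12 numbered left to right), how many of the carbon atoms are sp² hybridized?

C1: sp
C2: sp
C3: sp2 ✓
C4: sp
C5: sp2 ✓
C6: sp2 ✓
C7: sp2 ✓
C8: sp3
C9: sp3
C10: sp3
C11: sp3
C12: sp3
C3, C5, C6, C7 → 4 sp2 carbons.

4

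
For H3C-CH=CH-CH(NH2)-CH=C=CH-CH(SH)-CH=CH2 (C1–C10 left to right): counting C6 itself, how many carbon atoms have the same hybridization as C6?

1

C6 is sp (two π bonds).
C1: sp3
C2: sp2
C3: sp2
C4: sp3
C5: sp2
C6: sp ✓
C7: sp2
C8: sp3
C9: sp2
C10: sp2
1 carbon is sp.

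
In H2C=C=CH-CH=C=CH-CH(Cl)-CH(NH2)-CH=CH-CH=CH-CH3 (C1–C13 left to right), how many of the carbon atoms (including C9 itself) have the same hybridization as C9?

C9 is sp2 (one π bond).
C1: sp2 ✓
C2: sp
C3: sp2 ✓
C4: sp2 ✓
C5: sp
C6: sp2 ✓
C7: sp3
C8: sp3
C9: sp2 ✓
C10: sp2 ✓
C11: sp2 ✓
C12: sp2 ✓
C13: sp3
8 carbons are sp2.

8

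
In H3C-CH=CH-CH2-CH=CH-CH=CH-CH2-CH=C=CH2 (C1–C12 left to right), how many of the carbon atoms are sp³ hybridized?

3

C1: sp3 ✓
C2: sp2
C3: sp2
C4: sp3 ✓
C5: sp2
C6: sp2
C7: sp2
C8: sp2
C9: sp3 ✓
C10: sp2
C11: sp
C12: sp2
C1, C4, C9 → 3 sp3 carbons.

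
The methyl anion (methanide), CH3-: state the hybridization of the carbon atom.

sp³

Three σ bonds + one lone pair = steric number 4 → sp3, pyramidal.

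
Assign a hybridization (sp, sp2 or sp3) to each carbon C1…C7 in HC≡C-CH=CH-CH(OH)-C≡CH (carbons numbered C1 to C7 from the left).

C1 sp, C2 sp, C3 sp2, C4 sp2, C5 sp3, C6 sp, C7 sp

C1: 2 σ bonds, plus two π bonds — 2 electron domains, sp.
C2 is sp: 2 σ bonds, plus two π bonds, 2 electron-density regions.
C3: 3 σ bonds, plus one π bond; 3 regions of electron density → sp2.
C4 is sp2: 3 σ bonds, plus one π bond, 3 electron-density regions.
C5: 4 σ bonds — 4 electron domains, sp3.
C6 — 2 σ bonds, plus two π bonds. Steric number 2, so sp.
C7 — 2 σ bonds, plus two π bonds. Steric number 2, so sp.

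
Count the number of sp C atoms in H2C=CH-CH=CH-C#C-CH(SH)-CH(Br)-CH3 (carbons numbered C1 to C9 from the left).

2

C1: sp2
C2: sp2
C3: sp2
C4: sp2
C5: sp ✓
C6: sp ✓
C7: sp3
C8: sp3
C9: sp3
C5, C6 → 2 sp carbons.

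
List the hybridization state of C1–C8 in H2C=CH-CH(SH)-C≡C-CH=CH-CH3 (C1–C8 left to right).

C1 sp2, C2 sp2, C3 sp3, C4 sp, C5 sp, C6 sp2, C7 sp2, C8 sp3

C1 (3 σ bonds, plus one π bond) has steric number 3: sp2.
C2 (3 σ bonds, plus one π bond) has steric number 3: sp2.
C3 is sp3: 4 σ bonds, 4 electron-density regions.
C4: 2 σ bonds, plus two π bonds — 2 electron domains, sp.
C5 carries 2 σ bonds, plus two π bonds, giving a steric number of 2, so it is sp.
C6 — 3 σ bonds, plus one π bond. Steric number 3, so sp2.
C7: 3 σ bonds, plus one π bond — 3 electron domains, sp2.
C8 carries 4 σ bonds, giving a steric number of 4, so it is sp3.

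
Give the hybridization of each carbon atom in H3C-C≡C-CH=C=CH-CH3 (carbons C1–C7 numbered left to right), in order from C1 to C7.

C1 (4 σ bonds) has steric number 4: sp3.
C2 (2 σ bonds, plus two π bonds) has steric number 2: sp.
C3 — 2 σ bonds, plus two π bonds. Steric number 2, so sp.
C4 carries 3 σ bonds, plus one π bond, giving a steric number of 3, so it is sp2.
C5 carries 2 σ bonds, plus two π bonds, giving a steric number of 2, so it is sp.
C6 (3 σ bonds, plus one π bond) has steric number 3: sp2.
C7 carries 4 σ bonds, giving a steric number of 4, so it is sp3.

C1 sp3, C2 sp, C3 sp, C4 sp2, C5 sp, C6 sp2, C7 sp3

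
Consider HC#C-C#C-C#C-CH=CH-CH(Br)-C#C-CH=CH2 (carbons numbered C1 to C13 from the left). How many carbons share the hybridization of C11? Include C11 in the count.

C11 is sp (two π bonds).
C1: sp ✓
C2: sp ✓
C3: sp ✓
C4: sp ✓
C5: sp ✓
C6: sp ✓
C7: sp2
C8: sp2
C9: sp3
C10: sp ✓
C11: sp ✓
C12: sp2
C13: sp2
8 carbons are sp.

8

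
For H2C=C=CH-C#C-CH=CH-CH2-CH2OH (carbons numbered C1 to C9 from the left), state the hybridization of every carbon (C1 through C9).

C1 is sp2: 3 σ bonds, plus one π bond, 3 electron-density regions.
C2 is sp: 2 σ bonds, plus two π bonds, 2 electron-density regions.
C3 — 3 σ bonds, plus one π bond. Steric number 3, so sp2.
C4 is sp: 2 σ bonds, plus two π bonds, 2 electron-density regions.
C5 — 2 σ bonds, plus two π bonds. Steric number 2, so sp.
C6 has 3 σ bonds, plus one π bond: steric number 3 → sp2.
C7: 3 σ bonds, plus one π bond; 3 regions of electron density → sp2.
C8 is sp3: 4 σ bonds, 4 electron-density regions.
C9 (4 σ bonds) has steric number 4: sp3.

C1 sp2, C2 sp, C3 sp2, C4 sp, C5 sp, C6 sp2, C7 sp2, C8 sp3, C9 sp3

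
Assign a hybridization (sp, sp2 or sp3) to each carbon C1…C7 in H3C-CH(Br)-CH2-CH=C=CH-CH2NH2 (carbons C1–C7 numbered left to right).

C1 (4 σ bonds) has steric number 4: sp3.
C2 carries 4 σ bonds, giving a steric number of 4, so it is sp3.
C3: 4 σ bonds — 4 electron domains, sp3.
C4: 3 σ bonds, plus one π bond — 3 electron domains, sp2.
C5: 2 σ bonds, plus two π bonds; 2 regions of electron density → sp.
C6 has 3 σ bonds, plus one π bond: steric number 3 → sp2.
C7 (4 σ bonds) has steric number 4: sp3.

C1 sp3, C2 sp3, C3 sp3, C4 sp2, C5 sp, C6 sp2, C7 sp3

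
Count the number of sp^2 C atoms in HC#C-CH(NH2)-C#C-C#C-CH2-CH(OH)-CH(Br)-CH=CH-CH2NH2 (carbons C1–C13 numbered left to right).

C1: sp
C2: sp
C3: sp3
C4: sp
C5: sp
C6: sp
C7: sp
C8: sp3
C9: sp3
C10: sp3
C11: sp2 ✓
C12: sp2 ✓
C13: sp3
C11, C12 → 2 sp2 carbons.

2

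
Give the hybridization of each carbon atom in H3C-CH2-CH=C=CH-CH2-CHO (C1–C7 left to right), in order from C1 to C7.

C1 sp3, C2 sp3, C3 sp2, C4 sp, C5 sp2, C6 sp3, C7 sp2

C1 — 4 σ bonds. Steric number 4, so sp3.
C2 has 4 σ bonds: steric number 4 → sp3.
C3 (3 σ bonds, plus one π bond) has steric number 3: sp2.
C4 carries 2 σ bonds, plus two π bonds, giving a steric number of 2, so it is sp.
C5 (3 σ bonds, plus one π bond) has steric number 3: sp2.
C6 (4 σ bonds) has steric number 4: sp3.
C7: 3 σ bonds, plus one π bond; 3 regions of electron density → sp2.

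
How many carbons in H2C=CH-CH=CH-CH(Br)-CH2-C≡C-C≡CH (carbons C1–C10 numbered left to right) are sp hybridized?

C1: sp2
C2: sp2
C3: sp2
C4: sp2
C5: sp3
C6: sp3
C7: sp ✓
C8: sp ✓
C9: sp ✓
C10: sp ✓
C7, C8, C9, C10 → 4 sp carbons.

4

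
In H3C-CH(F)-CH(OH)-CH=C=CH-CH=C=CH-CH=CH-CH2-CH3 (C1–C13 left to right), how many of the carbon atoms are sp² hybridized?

6

C1: sp3
C2: sp3
C3: sp3
C4: sp2 ✓
C5: sp
C6: sp2 ✓
C7: sp2 ✓
C8: sp
C9: sp2 ✓
C10: sp2 ✓
C11: sp2 ✓
C12: sp3
C13: sp3
C4, C6, C7, C9, C10, C11 → 6 sp2 carbons.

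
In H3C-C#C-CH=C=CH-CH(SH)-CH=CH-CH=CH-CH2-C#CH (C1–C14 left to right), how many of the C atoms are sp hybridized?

5

C1: sp3
C2: sp ✓
C3: sp ✓
C4: sp2
C5: sp ✓
C6: sp2
C7: sp3
C8: sp2
C9: sp2
C10: sp2
C11: sp2
C12: sp3
C13: sp ✓
C14: sp ✓
C2, C3, C5, C13, C14 → 5 sp carbons.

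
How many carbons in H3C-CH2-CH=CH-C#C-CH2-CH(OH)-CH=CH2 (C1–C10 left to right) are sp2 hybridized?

4

C1: sp3
C2: sp3
C3: sp2 ✓
C4: sp2 ✓
C5: sp
C6: sp
C7: sp3
C8: sp3
C9: sp2 ✓
C10: sp2 ✓
C3, C4, C9, C10 → 4 sp2 carbons.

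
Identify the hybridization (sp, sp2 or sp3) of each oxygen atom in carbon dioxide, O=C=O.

One σ bond + two lone pairs = steric number 3 → sp2.

sp2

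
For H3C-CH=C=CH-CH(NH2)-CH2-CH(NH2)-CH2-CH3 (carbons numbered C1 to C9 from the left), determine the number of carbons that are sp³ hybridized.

C1: sp3 ✓
C2: sp2
C3: sp
C4: sp2
C5: sp3 ✓
C6: sp3 ✓
C7: sp3 ✓
C8: sp3 ✓
C9: sp3 ✓
C1, C5, C6, C7, C8, C9 → 6 sp3 carbons.

6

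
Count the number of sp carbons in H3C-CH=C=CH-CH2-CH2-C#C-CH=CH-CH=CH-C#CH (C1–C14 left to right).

C1: sp3
C2: sp2
C3: sp ✓
C4: sp2
C5: sp3
C6: sp3
C7: sp ✓
C8: sp ✓
C9: sp2
C10: sp2
C11: sp2
C12: sp2
C13: sp ✓
C14: sp ✓
C3, C7, C8, C13, C14 → 5 sp carbons.

5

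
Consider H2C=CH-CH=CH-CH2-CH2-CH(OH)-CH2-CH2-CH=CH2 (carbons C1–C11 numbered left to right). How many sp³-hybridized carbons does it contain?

C1: sp2
C2: sp2
C3: sp2
C4: sp2
C5: sp3 ✓
C6: sp3 ✓
C7: sp3 ✓
C8: sp3 ✓
C9: sp3 ✓
C10: sp2
C11: sp2
C5, C6, C7, C8, C9 → 5 sp3 carbons.

5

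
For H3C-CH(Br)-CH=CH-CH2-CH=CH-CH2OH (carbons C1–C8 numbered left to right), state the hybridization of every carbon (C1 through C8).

C1 sp3, C2 sp3, C3 sp2, C4 sp2, C5 sp3, C6 sp2, C7 sp2, C8 sp3

C1 is sp3: 4 σ bonds, 4 electron-density regions.
C2: 4 σ bonds; 4 regions of electron density → sp3.
C3: 3 σ bonds, plus one π bond — 3 electron domains, sp2.
C4 is sp2: 3 σ bonds, plus one π bond, 3 electron-density regions.
C5 (4 σ bonds) has steric number 4: sp3.
C6 — 3 σ bonds, plus one π bond. Steric number 3, so sp2.
C7 (3 σ bonds, plus one π bond) has steric number 3: sp2.
C8 (4 σ bonds) has steric number 4: sp3.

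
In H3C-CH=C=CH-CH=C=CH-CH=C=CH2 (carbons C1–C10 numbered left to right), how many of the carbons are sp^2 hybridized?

6

C1: sp3
C2: sp2 ✓
C3: sp
C4: sp2 ✓
C5: sp2 ✓
C6: sp
C7: sp2 ✓
C8: sp2 ✓
C9: sp
C10: sp2 ✓
C2, C4, C5, C7, C8, C10 → 6 sp2 carbons.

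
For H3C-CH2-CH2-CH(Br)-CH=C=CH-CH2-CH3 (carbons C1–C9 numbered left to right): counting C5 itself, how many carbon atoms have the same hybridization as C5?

2

C5 is sp2 (one π bond).
C1: sp3
C2: sp3
C3: sp3
C4: sp3
C5: sp2 ✓
C6: sp
C7: sp2 ✓
C8: sp3
C9: sp3
2 carbons are sp2.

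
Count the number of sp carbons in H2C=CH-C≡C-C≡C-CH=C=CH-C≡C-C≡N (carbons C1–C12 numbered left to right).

8

C1: sp2
C2: sp2
C3: sp ✓
C4: sp ✓
C5: sp ✓
C6: sp ✓
C7: sp2
C8: sp ✓
C9: sp2
C10: sp ✓
C11: sp ✓
C12: sp ✓
C3, C4, C5, C6, C8, C10, C11, C12 → 8 sp carbons.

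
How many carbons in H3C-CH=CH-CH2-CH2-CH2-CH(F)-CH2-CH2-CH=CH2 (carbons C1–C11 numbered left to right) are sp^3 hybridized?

7

C1: sp3 ✓
C2: sp2
C3: sp2
C4: sp3 ✓
C5: sp3 ✓
C6: sp3 ✓
C7: sp3 ✓
C8: sp3 ✓
C9: sp3 ✓
C10: sp2
C11: sp2
C1, C4, C5, C6, C7, C8, C9 → 7 sp3 carbons.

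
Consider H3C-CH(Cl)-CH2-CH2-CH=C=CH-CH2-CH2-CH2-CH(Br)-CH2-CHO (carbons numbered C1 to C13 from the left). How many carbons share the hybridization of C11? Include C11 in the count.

C11 is sp3 (only σ bonds).
C1: sp3 ✓
C2: sp3 ✓
C3: sp3 ✓
C4: sp3 ✓
C5: sp2
C6: sp
C7: sp2
C8: sp3 ✓
C9: sp3 ✓
C10: sp3 ✓
C11: sp3 ✓
C12: sp3 ✓
C13: sp2
9 carbons are sp3.

9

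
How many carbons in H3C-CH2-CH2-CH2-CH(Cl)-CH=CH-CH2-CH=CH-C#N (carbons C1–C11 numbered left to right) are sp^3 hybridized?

C1: sp3 ✓
C2: sp3 ✓
C3: sp3 ✓
C4: sp3 ✓
C5: sp3 ✓
C6: sp2
C7: sp2
C8: sp3 ✓
C9: sp2
C10: sp2
C11: sp
C1, C2, C3, C4, C5, C8 → 6 sp3 carbons.

6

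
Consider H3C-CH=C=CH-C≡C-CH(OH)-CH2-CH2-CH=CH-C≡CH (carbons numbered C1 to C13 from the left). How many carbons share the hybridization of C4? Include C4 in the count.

C4 is sp2 (one π bond).
C1: sp3
C2: sp2 ✓
C3: sp
C4: sp2 ✓
C5: sp
C6: sp
C7: sp3
C8: sp3
C9: sp3
C10: sp2 ✓
C11: sp2 ✓
C12: sp
C13: sp
4 carbons are sp2.

4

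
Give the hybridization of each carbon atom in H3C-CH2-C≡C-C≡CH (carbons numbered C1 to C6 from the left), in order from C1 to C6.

C1: 4 σ bonds — 4 electron domains, sp3.
C2 has 4 σ bonds: steric number 4 → sp3.
C3 (2 σ bonds, plus two π bonds) has steric number 2: sp.
C4 carries 2 σ bonds, plus two π bonds, giving a steric number of 2, so it is sp.
C5 (2 σ bonds, plus two π bonds) has steric number 2: sp.
C6 — 2 σ bonds, plus two π bonds. Steric number 2, so sp.

C1 sp3, C2 sp3, C3 sp, C4 sp, C5 sp, C6 sp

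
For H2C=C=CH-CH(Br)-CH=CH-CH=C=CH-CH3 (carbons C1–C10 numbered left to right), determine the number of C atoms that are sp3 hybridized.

2

C1: sp2
C2: sp
C3: sp2
C4: sp3 ✓
C5: sp2
C6: sp2
C7: sp2
C8: sp
C9: sp2
C10: sp3 ✓
C4, C10 → 2 sp3 carbons.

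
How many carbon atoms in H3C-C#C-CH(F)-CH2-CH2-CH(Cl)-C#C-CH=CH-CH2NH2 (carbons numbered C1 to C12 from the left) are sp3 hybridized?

6

C1: sp3 ✓
C2: sp
C3: sp
C4: sp3 ✓
C5: sp3 ✓
C6: sp3 ✓
C7: sp3 ✓
C8: sp
C9: sp
C10: sp2
C11: sp2
C12: sp3 ✓
C1, C4, C5, C6, C7, C12 → 6 sp3 carbons.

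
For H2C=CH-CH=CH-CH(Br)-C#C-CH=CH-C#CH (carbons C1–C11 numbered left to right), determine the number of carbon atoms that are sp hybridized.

4

C1: sp2
C2: sp2
C3: sp2
C4: sp2
C5: sp3
C6: sp ✓
C7: sp ✓
C8: sp2
C9: sp2
C10: sp ✓
C11: sp ✓
C6, C7, C10, C11 → 4 sp carbons.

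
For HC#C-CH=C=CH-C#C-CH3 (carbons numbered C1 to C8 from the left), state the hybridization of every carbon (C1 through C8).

C1 carries 2 σ bonds, plus two π bonds, giving a steric number of 2, so it is sp.
C2: 2 σ bonds, plus two π bonds — 2 electron domains, sp.
C3: 3 σ bonds, plus one π bond — 3 electron domains, sp2.
C4 carries 2 σ bonds, plus two π bonds, giving a steric number of 2, so it is sp.
C5 carries 3 σ bonds, plus one π bond, giving a steric number of 3, so it is sp2.
C6 — 2 σ bonds, plus two π bonds. Steric number 2, so sp.
C7 has 2 σ bonds, plus two π bonds: steric number 2 → sp.
C8 is sp3: 4 σ bonds, 4 electron-density regions.

C1 sp, C2 sp, C3 sp2, C4 sp, C5 sp2, C6 sp, C7 sp, C8 sp3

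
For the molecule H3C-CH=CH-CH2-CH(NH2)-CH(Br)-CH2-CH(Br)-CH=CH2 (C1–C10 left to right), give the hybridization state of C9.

sp2

C9 (3 σ bonds, plus one π bond) has steric number 3: sp2.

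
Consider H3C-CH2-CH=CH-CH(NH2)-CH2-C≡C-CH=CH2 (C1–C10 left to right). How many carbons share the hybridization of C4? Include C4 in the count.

C4 is sp2 (one π bond).
C1: sp3
C2: sp3
C3: sp2 ✓
C4: sp2 ✓
C5: sp3
C6: sp3
C7: sp
C8: sp
C9: sp2 ✓
C10: sp2 ✓
4 carbons are sp2.

4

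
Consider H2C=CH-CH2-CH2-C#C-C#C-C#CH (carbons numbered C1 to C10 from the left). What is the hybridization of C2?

C2: 3 σ bonds, plus one π bond; 3 regions of electron density → sp2.

sp²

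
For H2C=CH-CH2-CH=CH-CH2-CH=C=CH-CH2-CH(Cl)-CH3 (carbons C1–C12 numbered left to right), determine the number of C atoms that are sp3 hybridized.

C1: sp2
C2: sp2
C3: sp3 ✓
C4: sp2
C5: sp2
C6: sp3 ✓
C7: sp2
C8: sp
C9: sp2
C10: sp3 ✓
C11: sp3 ✓
C12: sp3 ✓
C3, C6, C10, C11, C12 → 5 sp3 carbons.

5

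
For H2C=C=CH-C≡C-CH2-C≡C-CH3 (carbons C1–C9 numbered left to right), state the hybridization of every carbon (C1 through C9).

C1 sp2, C2 sp, C3 sp2, C4 sp, C5 sp, C6 sp3, C7 sp, C8 sp, C9 sp3

C1 has 3 σ bonds, plus one π bond: steric number 3 → sp2.
C2 (2 σ bonds, plus two π bonds) has steric number 2: sp.
C3 is sp2: 3 σ bonds, plus one π bond, 3 electron-density regions.
C4 is sp: 2 σ bonds, plus two π bonds, 2 electron-density regions.
C5 (2 σ bonds, plus two π bonds) has steric number 2: sp.
C6: 4 σ bonds; 4 regions of electron density → sp3.
C7 has 2 σ bonds, plus two π bonds: steric number 2 → sp.
C8: 2 σ bonds, plus two π bonds; 2 regions of electron density → sp.
C9: 4 σ bonds — 4 electron domains, sp3.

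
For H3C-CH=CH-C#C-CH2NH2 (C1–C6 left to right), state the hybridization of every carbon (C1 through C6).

C1 carries 4 σ bonds, giving a steric number of 4, so it is sp3.
C2 is sp2: 3 σ bonds, plus one π bond, 3 electron-density regions.
C3 (3 σ bonds, plus one π bond) has steric number 3: sp2.
C4 carries 2 σ bonds, plus two π bonds, giving a steric number of 2, so it is sp.
C5: 2 σ bonds, plus two π bonds — 2 electron domains, sp.
C6 is sp3: 4 σ bonds, 4 electron-density regions.

C1 sp3, C2 sp2, C3 sp2, C4 sp, C5 sp, C6 sp3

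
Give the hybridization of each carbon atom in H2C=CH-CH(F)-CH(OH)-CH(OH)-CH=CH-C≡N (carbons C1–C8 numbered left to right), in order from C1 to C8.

C1 carries 3 σ bonds, plus one π bond, giving a steric number of 3, so it is sp2.
C2: 3 σ bonds, plus one π bond — 3 electron domains, sp2.
C3 carries 4 σ bonds, giving a steric number of 4, so it is sp3.
C4: 4 σ bonds — 4 electron domains, sp3.
C5 — 4 σ bonds. Steric number 4, so sp3.
C6 is sp2: 3 σ bonds, plus one π bond, 3 electron-density regions.
C7: 3 σ bonds, plus one π bond; 3 regions of electron density → sp2.
C8: 2 σ bonds, plus two π bonds — 2 electron domains, sp.

C1 sp2, C2 sp2, C3 sp3, C4 sp3, C5 sp3, C6 sp2, C7 sp2, C8 sp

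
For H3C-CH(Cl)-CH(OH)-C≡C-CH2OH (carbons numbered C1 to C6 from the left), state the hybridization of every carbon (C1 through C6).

C1 sp3, C2 sp3, C3 sp3, C4 sp, C5 sp, C6 sp3

C1 carries 4 σ bonds, giving a steric number of 4, so it is sp3.
C2 is sp3: 4 σ bonds, 4 electron-density regions.
C3: 4 σ bonds; 4 regions of electron density → sp3.
C4: 2 σ bonds, plus two π bonds — 2 electron domains, sp.
C5: 2 σ bonds, plus two π bonds — 2 electron domains, sp.
C6 carries 4 σ bonds, giving a steric number of 4, so it is sp3.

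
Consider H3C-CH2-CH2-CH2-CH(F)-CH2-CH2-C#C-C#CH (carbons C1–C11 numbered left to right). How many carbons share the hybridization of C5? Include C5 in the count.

C5 is sp3 (only σ bonds).
C1: sp3 ✓
C2: sp3 ✓
C3: sp3 ✓
C4: sp3 ✓
C5: sp3 ✓
C6: sp3 ✓
C7: sp3 ✓
C8: sp
C9: sp
C10: sp
C11: sp
7 carbons are sp3.

7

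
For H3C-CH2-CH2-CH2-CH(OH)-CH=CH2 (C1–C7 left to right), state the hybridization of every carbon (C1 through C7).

C1 sp3, C2 sp3, C3 sp3, C4 sp3, C5 sp3, C6 sp2, C7 sp2

C1: 4 σ bonds — 4 electron domains, sp3.
C2 — 4 σ bonds. Steric number 4, so sp3.
C3: 4 σ bonds — 4 electron domains, sp3.
C4 is sp3: 4 σ bonds, 4 electron-density regions.
C5 — 4 σ bonds. Steric number 4, so sp3.
C6 — 3 σ bonds, plus one π bond. Steric number 3, so sp2.
C7 is sp2: 3 σ bonds, plus one π bond, 3 electron-density regions.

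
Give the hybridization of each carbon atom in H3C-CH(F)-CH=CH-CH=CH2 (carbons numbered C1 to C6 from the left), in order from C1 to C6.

C1 carries 4 σ bonds, giving a steric number of 4, so it is sp3.
C2 is sp3: 4 σ bonds, 4 electron-density regions.
C3 (3 σ bonds, plus one π bond) has steric number 3: sp2.
C4 is sp2: 3 σ bonds, plus one π bond, 3 electron-density regions.
C5 (3 σ bonds, plus one π bond) has steric number 3: sp2.
C6 has 3 σ bonds, plus one π bond: steric number 3 → sp2.

C1 sp3, C2 sp3, C3 sp2, C4 sp2, C5 sp2, C6 sp2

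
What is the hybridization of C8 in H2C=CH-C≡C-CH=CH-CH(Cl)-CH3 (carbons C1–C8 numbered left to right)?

sp^3

C8 carries 4 σ bonds, giving a steric number of 4, so it is sp3.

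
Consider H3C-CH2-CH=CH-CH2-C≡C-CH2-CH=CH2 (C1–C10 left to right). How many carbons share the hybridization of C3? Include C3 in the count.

4

C3 is sp2 (one π bond).
C1: sp3
C2: sp3
C3: sp2 ✓
C4: sp2 ✓
C5: sp3
C6: sp
C7: sp
C8: sp3
C9: sp2 ✓
C10: sp2 ✓
4 carbons are sp2.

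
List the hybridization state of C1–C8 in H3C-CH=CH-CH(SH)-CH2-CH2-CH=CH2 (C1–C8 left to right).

C1 sp3, C2 sp2, C3 sp2, C4 sp3, C5 sp3, C6 sp3, C7 sp2, C8 sp2

C1 has 4 σ bonds: steric number 4 → sp3.
C2 — 3 σ bonds, plus one π bond. Steric number 3, so sp2.
C3: 3 σ bonds, plus one π bond; 3 regions of electron density → sp2.
C4 has 4 σ bonds: steric number 4 → sp3.
C5 — 4 σ bonds. Steric number 4, so sp3.
C6 has 4 σ bonds: steric number 4 → sp3.
C7: 3 σ bonds, plus one π bond; 3 regions of electron density → sp2.
C8 is sp2: 3 σ bonds, plus one π bond, 3 electron-density regions.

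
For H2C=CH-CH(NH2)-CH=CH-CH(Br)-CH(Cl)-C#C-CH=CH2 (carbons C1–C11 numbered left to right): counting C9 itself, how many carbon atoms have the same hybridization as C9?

C9 is sp (two π bonds).
C1: sp2
C2: sp2
C3: sp3
C4: sp2
C5: sp2
C6: sp3
C7: sp3
C8: sp ✓
C9: sp ✓
C10: sp2
C11: sp2
2 carbons are sp.

2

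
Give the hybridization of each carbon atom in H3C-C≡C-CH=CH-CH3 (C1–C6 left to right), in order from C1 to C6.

C1: 4 σ bonds — 4 electron domains, sp3.
C2 — 2 σ bonds, plus two π bonds. Steric number 2, so sp.
C3 is sp: 2 σ bonds, plus two π bonds, 2 electron-density regions.
C4: 3 σ bonds, plus one π bond; 3 regions of electron density → sp2.
C5 — 3 σ bonds, plus one π bond. Steric number 3, so sp2.
C6 — 4 σ bonds. Steric number 4, so sp3.

C1 sp3, C2 sp, C3 sp, C4 sp2, C5 sp2, C6 sp3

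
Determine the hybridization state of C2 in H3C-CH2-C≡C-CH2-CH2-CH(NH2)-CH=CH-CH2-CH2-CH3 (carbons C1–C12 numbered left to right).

sp^3

C2: 4 σ bonds — 4 electron domains, sp3.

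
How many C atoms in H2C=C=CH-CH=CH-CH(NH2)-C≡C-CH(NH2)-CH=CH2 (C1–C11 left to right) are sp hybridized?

3

C1: sp2
C2: sp ✓
C3: sp2
C4: sp2
C5: sp2
C6: sp3
C7: sp ✓
C8: sp ✓
C9: sp3
C10: sp2
C11: sp2
C2, C7, C8 → 3 sp carbons.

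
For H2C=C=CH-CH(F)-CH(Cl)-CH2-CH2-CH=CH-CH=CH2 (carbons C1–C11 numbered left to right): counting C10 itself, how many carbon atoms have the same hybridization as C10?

C10 is sp2 (one π bond).
C1: sp2 ✓
C2: sp
C3: sp2 ✓
C4: sp3
C5: sp3
C6: sp3
C7: sp3
C8: sp2 ✓
C9: sp2 ✓
C10: sp2 ✓
C11: sp2 ✓
6 carbons are sp2.

6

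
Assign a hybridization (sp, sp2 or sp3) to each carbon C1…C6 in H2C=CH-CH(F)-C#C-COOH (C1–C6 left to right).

C1 is sp2: 3 σ bonds, plus one π bond, 3 electron-density regions.
C2 is sp2: 3 σ bonds, plus one π bond, 3 electron-density regions.
C3 (4 σ bonds) has steric number 4: sp3.
C4: 2 σ bonds, plus two π bonds — 2 electron domains, sp.
C5 (2 σ bonds, plus two π bonds) has steric number 2: sp.
C6 has 3 σ bonds, plus one π bond: steric number 3 → sp2.

C1 sp2, C2 sp2, C3 sp3, C4 sp, C5 sp, C6 sp2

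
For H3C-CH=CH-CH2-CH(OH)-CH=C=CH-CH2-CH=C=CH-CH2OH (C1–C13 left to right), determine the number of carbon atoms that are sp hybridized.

C1: sp3
C2: sp2
C3: sp2
C4: sp3
C5: sp3
C6: sp2
C7: sp ✓
C8: sp2
C9: sp3
C10: sp2
C11: sp ✓
C12: sp2
C13: sp3
C7, C11 → 2 sp carbons.

2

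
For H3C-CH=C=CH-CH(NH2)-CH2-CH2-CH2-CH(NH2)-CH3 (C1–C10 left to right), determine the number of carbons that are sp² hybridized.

2

C1: sp3
C2: sp2 ✓
C3: sp
C4: sp2 ✓
C5: sp3
C6: sp3
C7: sp3
C8: sp3
C9: sp3
C10: sp3
C2, C4 → 2 sp2 carbons.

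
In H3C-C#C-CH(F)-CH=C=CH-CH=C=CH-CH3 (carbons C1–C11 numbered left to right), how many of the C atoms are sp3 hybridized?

3

C1: sp3 ✓
C2: sp
C3: sp
C4: sp3 ✓
C5: sp2
C6: sp
C7: sp2
C8: sp2
C9: sp
C10: sp2
C11: sp3 ✓
C1, C4, C11 → 3 sp3 carbons.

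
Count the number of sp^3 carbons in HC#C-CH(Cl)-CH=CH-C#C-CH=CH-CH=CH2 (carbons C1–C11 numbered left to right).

C1: sp
C2: sp
C3: sp3 ✓
C4: sp2
C5: sp2
C6: sp
C7: sp
C8: sp2
C9: sp2
C10: sp2
C11: sp2
C3 → 1 sp3 carbon.

1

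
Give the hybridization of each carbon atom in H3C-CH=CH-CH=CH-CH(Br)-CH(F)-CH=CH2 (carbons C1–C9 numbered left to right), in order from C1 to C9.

C1 is sp3: 4 σ bonds, 4 electron-density regions.
C2 — 3 σ bonds, plus one π bond. Steric number 3, so sp2.
C3 (3 σ bonds, plus one π bond) has steric number 3: sp2.
C4 is sp2: 3 σ bonds, plus one π bond, 3 electron-density regions.
C5: 3 σ bonds, plus one π bond; 3 regions of electron density → sp2.
C6: 4 σ bonds; 4 regions of electron density → sp3.
C7 (4 σ bonds) has steric number 4: sp3.
C8: 3 σ bonds, plus one π bond — 3 electron domains, sp2.
C9 is sp2: 3 σ bonds, plus one π bond, 3 electron-density regions.

C1 sp3, C2 sp2, C3 sp2, C4 sp2, C5 sp2, C6 sp3, C7 sp3, C8 sp2, C9 sp2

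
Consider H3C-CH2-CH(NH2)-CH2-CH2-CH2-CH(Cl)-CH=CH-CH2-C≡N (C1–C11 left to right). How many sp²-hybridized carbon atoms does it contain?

C1: sp3
C2: sp3
C3: sp3
C4: sp3
C5: sp3
C6: sp3
C7: sp3
C8: sp2 ✓
C9: sp2 ✓
C10: sp3
C11: sp
C8, C9 → 2 sp2 carbons.

2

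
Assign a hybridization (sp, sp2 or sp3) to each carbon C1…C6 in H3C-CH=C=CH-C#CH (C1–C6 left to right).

C1 (4 σ bonds) has steric number 4: sp3.
C2 is sp2: 3 σ bonds, plus one π bond, 3 electron-density regions.
C3 — 2 σ bonds, plus two π bonds. Steric number 2, so sp.
C4: 3 σ bonds, plus one π bond; 3 regions of electron density → sp2.
C5: 2 σ bonds, plus two π bonds — 2 electron domains, sp.
C6 (2 σ bonds, plus two π bonds) has steric number 2: sp.

C1 sp3, C2 sp2, C3 sp, C4 sp2, C5 sp, C6 sp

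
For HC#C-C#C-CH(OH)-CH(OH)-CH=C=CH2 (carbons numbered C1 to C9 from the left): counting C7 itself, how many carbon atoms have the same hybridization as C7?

C7 is sp2 (one π bond).
C1: sp
C2: sp
C3: sp
C4: sp
C5: sp3
C6: sp3
C7: sp2 ✓
C8: sp
C9: sp2 ✓
2 carbons are sp2.

2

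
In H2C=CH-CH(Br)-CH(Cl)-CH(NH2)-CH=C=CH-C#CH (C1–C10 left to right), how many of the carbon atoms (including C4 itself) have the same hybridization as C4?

3

C4 is sp3 (only σ bonds).
C1: sp2
C2: sp2
C3: sp3 ✓
C4: sp3 ✓
C5: sp3 ✓
C6: sp2
C7: sp
C8: sp2
C9: sp
C10: sp
3 carbons are sp3.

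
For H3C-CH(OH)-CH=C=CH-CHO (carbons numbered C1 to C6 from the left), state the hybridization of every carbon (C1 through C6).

C1 sp3, C2 sp3, C3 sp2, C4 sp, C5 sp2, C6 sp2

C1 carries 4 σ bonds, giving a steric number of 4, so it is sp3.
C2 — 4 σ bonds. Steric number 4, so sp3.
C3 carries 3 σ bonds, plus one π bond, giving a steric number of 3, so it is sp2.
C4 — 2 σ bonds, plus two π bonds. Steric number 2, so sp.
C5 (3 σ bonds, plus one π bond) has steric number 3: sp2.
C6 — 3 σ bonds, plus one π bond. Steric number 3, so sp2.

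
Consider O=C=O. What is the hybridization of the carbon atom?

sp

Two σ bonds, two π bonds → steric number 2 → sp.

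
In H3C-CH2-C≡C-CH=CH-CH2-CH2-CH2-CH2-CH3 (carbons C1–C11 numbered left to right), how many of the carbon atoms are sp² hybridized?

2

C1: sp3
C2: sp3
C3: sp
C4: sp
C5: sp2 ✓
C6: sp2 ✓
C7: sp3
C8: sp3
C9: sp3
C10: sp3
C11: sp3
C5, C6 → 2 sp2 carbons.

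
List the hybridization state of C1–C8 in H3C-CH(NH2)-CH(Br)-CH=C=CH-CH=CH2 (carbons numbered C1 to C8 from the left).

C1: 4 σ bonds — 4 electron domains, sp3.
C2 has 4 σ bonds: steric number 4 → sp3.
C3 is sp3: 4 σ bonds, 4 electron-density regions.
C4 (3 σ bonds, plus one π bond) has steric number 3: sp2.
C5 — 2 σ bonds, plus two π bonds. Steric number 2, so sp.
C6: 3 σ bonds, plus one π bond — 3 electron domains, sp2.
C7: 3 σ bonds, plus one π bond; 3 regions of electron density → sp2.
C8 (3 σ bonds, plus one π bond) has steric number 3: sp2.

C1 sp3, C2 sp3, C3 sp3, C4 sp2, C5 sp, C6 sp2, C7 sp2, C8 sp2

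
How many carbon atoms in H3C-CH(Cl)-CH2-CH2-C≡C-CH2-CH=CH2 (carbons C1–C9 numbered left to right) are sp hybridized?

C1: sp3
C2: sp3
C3: sp3
C4: sp3
C5: sp ✓
C6: sp ✓
C7: sp3
C8: sp2
C9: sp2
C5, C6 → 2 sp carbons.

2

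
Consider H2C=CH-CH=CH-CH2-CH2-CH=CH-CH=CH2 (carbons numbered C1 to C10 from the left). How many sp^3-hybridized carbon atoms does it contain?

2

C1: sp2
C2: sp2
C3: sp2
C4: sp2
C5: sp3 ✓
C6: sp3 ✓
C7: sp2
C8: sp2
C9: sp2
C10: sp2
C5, C6 → 2 sp3 carbons.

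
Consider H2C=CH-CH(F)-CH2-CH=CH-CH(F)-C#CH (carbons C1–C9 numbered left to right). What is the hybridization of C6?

C6 is sp2: 3 σ bonds, plus one π bond, 3 electron-density regions.

sp^2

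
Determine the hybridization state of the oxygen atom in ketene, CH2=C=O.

sp²

The oxygen atom carries 1 σ bond and 2 lone pairs, plus one π bond, giving a steric number of 3, so it is sp2.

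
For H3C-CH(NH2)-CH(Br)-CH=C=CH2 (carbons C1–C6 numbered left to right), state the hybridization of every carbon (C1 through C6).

C1 sp3, C2 sp3, C3 sp3, C4 sp2, C5 sp, C6 sp2

C1 is sp3: 4 σ bonds, 4 electron-density regions.
C2 — 4 σ bonds. Steric number 4, so sp3.
C3 carries 4 σ bonds, giving a steric number of 4, so it is sp3.
C4 is sp2: 3 σ bonds, plus one π bond, 3 electron-density regions.
C5 is sp: 2 σ bonds, plus two π bonds, 2 electron-density regions.
C6 (3 σ bonds, plus one π bond) has steric number 3: sp2.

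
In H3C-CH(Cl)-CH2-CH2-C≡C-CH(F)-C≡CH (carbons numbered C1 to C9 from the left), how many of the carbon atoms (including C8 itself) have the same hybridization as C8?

4

C8 is sp (two π bonds).
C1: sp3
C2: sp3
C3: sp3
C4: sp3
C5: sp ✓
C6: sp ✓
C7: sp3
C8: sp ✓
C9: sp ✓
4 carbons are sp.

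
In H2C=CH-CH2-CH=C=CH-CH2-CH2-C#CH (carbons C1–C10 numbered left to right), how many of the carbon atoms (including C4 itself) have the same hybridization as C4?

4

C4 is sp2 (one π bond).
C1: sp2 ✓
C2: sp2 ✓
C3: sp3
C4: sp2 ✓
C5: sp
C6: sp2 ✓
C7: sp3
C8: sp3
C9: sp
C10: sp
4 carbons are sp2.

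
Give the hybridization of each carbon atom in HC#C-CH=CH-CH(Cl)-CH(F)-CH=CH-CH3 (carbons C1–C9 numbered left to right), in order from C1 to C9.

C1 sp, C2 sp, C3 sp2, C4 sp2, C5 sp3, C6 sp3, C7 sp2, C8 sp2, C9 sp3

C1 is sp: 2 σ bonds, plus two π bonds, 2 electron-density regions.
C2 (2 σ bonds, plus two π bonds) has steric number 2: sp.
C3: 3 σ bonds, plus one π bond; 3 regions of electron density → sp2.
C4 (3 σ bonds, plus one π bond) has steric number 3: sp2.
C5 has 4 σ bonds: steric number 4 → sp3.
C6 has 4 σ bonds: steric number 4 → sp3.
C7 — 3 σ bonds, plus one π bond. Steric number 3, so sp2.
C8 — 3 σ bonds, plus one π bond. Steric number 3, so sp2.
C9 is sp3: 4 σ bonds, 4 electron-density regions.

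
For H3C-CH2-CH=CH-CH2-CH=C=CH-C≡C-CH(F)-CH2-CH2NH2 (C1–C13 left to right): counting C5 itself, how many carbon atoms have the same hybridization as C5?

6

C5 is sp3 (only σ bonds).
C1: sp3 ✓
C2: sp3 ✓
C3: sp2
C4: sp2
C5: sp3 ✓
C6: sp2
C7: sp
C8: sp2
C9: sp
C10: sp
C11: sp3 ✓
C12: sp3 ✓
C13: sp3 ✓
6 carbons are sp3.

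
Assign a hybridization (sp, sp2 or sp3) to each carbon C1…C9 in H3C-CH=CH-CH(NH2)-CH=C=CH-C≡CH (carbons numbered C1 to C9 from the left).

C1: 4 σ bonds — 4 electron domains, sp3.
C2 is sp2: 3 σ bonds, plus one π bond, 3 electron-density regions.
C3: 3 σ bonds, plus one π bond — 3 electron domains, sp2.
C4 — 4 σ bonds. Steric number 4, so sp3.
C5 has 3 σ bonds, plus one π bond: steric number 3 → sp2.
C6 (2 σ bonds, plus two π bonds) has steric number 2: sp.
C7 is sp2: 3 σ bonds, plus one π bond, 3 electron-density regions.
C8: 2 σ bonds, plus two π bonds — 2 electron domains, sp.
C9 is sp: 2 σ bonds, plus two π bonds, 2 electron-density regions.

C1 sp3, C2 sp2, C3 sp2, C4 sp3, C5 sp2, C6 sp, C7 sp2, C8 sp, C9 sp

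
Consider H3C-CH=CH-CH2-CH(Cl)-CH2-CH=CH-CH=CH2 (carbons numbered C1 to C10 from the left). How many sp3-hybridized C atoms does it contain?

4

C1: sp3 ✓
C2: sp2
C3: sp2
C4: sp3 ✓
C5: sp3 ✓
C6: sp3 ✓
C7: sp2
C8: sp2
C9: sp2
C10: sp2
C1, C4, C5, C6 → 4 sp3 carbons.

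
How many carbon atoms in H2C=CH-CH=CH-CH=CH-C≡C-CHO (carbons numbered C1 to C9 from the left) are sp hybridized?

C1: sp2
C2: sp2
C3: sp2
C4: sp2
C5: sp2
C6: sp2
C7: sp ✓
C8: sp ✓
C9: sp2
C7, C8 → 2 sp carbons.

2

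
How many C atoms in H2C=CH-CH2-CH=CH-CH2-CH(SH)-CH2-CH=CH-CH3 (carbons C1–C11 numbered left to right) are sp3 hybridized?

5

C1: sp2
C2: sp2
C3: sp3 ✓
C4: sp2
C5: sp2
C6: sp3 ✓
C7: sp3 ✓
C8: sp3 ✓
C9: sp2
C10: sp2
C11: sp3 ✓
C3, C6, C7, C8, C11 → 5 sp3 carbons.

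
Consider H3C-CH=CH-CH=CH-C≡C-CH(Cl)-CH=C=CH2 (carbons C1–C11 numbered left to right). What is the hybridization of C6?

sp

C6 is sp: 2 σ bonds, plus two π bonds, 2 electron-density regions.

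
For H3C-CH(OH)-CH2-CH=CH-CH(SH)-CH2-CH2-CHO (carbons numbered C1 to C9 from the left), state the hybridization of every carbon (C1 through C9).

C1: 4 σ bonds — 4 electron domains, sp3.
C2 — 4 σ bonds. Steric number 4, so sp3.
C3: 4 σ bonds — 4 electron domains, sp3.
C4 carries 3 σ bonds, plus one π bond, giving a steric number of 3, so it is sp2.
C5 — 3 σ bonds, plus one π bond. Steric number 3, so sp2.
C6 carries 4 σ bonds, giving a steric number of 4, so it is sp3.
C7 (4 σ bonds) has steric number 4: sp3.
C8: 4 σ bonds — 4 electron domains, sp3.
C9: 3 σ bonds, plus one π bond; 3 regions of electron density → sp2.

C1 sp3, C2 sp3, C3 sp3, C4 sp2, C5 sp2, C6 sp3, C7 sp3, C8 sp3, C9 sp2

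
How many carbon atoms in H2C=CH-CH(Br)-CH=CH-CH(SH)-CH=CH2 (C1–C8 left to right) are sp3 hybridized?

2

C1: sp2
C2: sp2
C3: sp3 ✓
C4: sp2
C5: sp2
C6: sp3 ✓
C7: sp2
C8: sp2
C3, C6 → 2 sp3 carbons.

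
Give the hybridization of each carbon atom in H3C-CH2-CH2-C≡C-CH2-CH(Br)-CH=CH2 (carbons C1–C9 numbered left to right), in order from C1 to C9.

C1 sp3, C2 sp3, C3 sp3, C4 sp, C5 sp, C6 sp3, C7 sp3, C8 sp2, C9 sp2

C1: 4 σ bonds; 4 regions of electron density → sp3.
C2 carries 4 σ bonds, giving a steric number of 4, so it is sp3.
C3 (4 σ bonds) has steric number 4: sp3.
C4: 2 σ bonds, plus two π bonds; 2 regions of electron density → sp.
C5 has 2 σ bonds, plus two π bonds: steric number 2 → sp.
C6 — 4 σ bonds. Steric number 4, so sp3.
C7: 4 σ bonds — 4 electron domains, sp3.
C8 has 3 σ bonds, plus one π bond: steric number 3 → sp2.
C9 is sp2: 3 σ bonds, plus one π bond, 3 electron-density regions.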